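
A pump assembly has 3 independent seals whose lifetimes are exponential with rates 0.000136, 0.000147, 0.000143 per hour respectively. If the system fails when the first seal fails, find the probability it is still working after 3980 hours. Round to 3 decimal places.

0.184

The time to first failure is exponential with rate Σλ = 0.000136 + 0.000147 + 0.000143 = 0.000426.
P(min > 3980) = e^(−0.000426·3980) = e^(−1.6955) ≈ 0.184.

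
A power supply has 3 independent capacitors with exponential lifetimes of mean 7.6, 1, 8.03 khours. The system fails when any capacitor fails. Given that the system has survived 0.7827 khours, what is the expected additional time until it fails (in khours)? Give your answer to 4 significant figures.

0.7961

First-failure rate Σλ = 1/7.6 + 1/1 + 1/8.03 = 1.25611.
By memorylessness the expected residual is 1/Σλ = 0.796107 khours, regardless of the 0.7827 already elapsed.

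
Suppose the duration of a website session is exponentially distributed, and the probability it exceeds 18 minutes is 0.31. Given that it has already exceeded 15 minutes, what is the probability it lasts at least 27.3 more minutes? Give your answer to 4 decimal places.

0.1693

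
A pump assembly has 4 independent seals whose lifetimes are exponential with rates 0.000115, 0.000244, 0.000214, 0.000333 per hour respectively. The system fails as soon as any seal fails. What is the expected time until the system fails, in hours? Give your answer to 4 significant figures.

The time to first failure is exponential with rate Σλ = 0.000115 + 0.000244 + 0.000214 + 0.000333 = 0.000906.
E[min] = 1/Σλ = 1/0.000906 = 1103.75 hours.

1104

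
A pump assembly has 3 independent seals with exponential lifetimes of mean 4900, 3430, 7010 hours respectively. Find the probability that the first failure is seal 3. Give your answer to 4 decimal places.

0.2235

Rates: λ_i = 1/mean_i → 0.000204082, 0.000291545, 0.000142653; Σλ = 0.00063828.
P(seal 3 first) = λ_3/Σλ = 0.000142653/0.00063828 ≈ 0.2235.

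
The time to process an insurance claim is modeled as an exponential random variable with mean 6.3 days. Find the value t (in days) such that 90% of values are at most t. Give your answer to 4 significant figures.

14.51

The rate is λ = 1/6.3 = 0.15873 per day.
Set 1 − e^(−λt) = 0.9, so t = −ln(0.1)/λ = 2.3026/0.15873 ≈ 14.5063 days.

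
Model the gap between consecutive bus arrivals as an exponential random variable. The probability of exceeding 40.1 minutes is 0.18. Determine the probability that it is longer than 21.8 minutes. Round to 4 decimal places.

0.3937

e^(−λ·40.1) = 0.18 ⇒ λ = −ln(0.18)/40.1 = 0.0427631.
P(X > 21.8) = e^(−0.0427631·21.8) = e^(−0.93223) ≈ 0.3937.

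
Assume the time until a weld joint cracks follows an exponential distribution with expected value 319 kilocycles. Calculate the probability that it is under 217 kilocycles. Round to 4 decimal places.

0.4935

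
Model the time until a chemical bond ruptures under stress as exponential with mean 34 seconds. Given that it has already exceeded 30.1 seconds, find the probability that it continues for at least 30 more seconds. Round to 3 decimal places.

0.414

The rate is λ = 1/34 = 0.0294118 per second.
P(X > s+t | X > s) = e^(−λ(s+t))/e^(−λs) = e^(−λt), independent of s = 30.1.
P(X > 30) = e^(−0.88235) ≈ 0.414.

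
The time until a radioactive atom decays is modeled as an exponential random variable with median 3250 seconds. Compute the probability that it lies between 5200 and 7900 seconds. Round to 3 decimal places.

For an exponential, median = ln(2)/λ, so λ = ln 2 / 3250 = 0.000213276 per second.
P(5200 < X < 7900) = e^(−λ·5200) − e^(−λ·7900) = 0.32988 − 0.18547 ≈ 0.144.

0.144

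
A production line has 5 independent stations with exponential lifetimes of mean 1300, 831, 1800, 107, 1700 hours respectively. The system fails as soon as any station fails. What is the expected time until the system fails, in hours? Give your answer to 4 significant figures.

The first failure time is exponential with rate Σλ_i = 1/1300 + 1/831 + 1/1800 + 1/107 + 1/1700 = 0.0124622 per hour.
E[min] = 1/Σλ = 1/0.0124622 = 80.2427 hours.

80.24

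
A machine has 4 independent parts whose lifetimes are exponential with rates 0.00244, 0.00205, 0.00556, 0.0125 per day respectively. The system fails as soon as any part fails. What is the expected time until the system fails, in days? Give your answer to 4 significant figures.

44.35

The time to first failure is exponential with rate Σλ = 0.00244 + 0.00205 + 0.00556 + 0.0125 = 0.02255.
E[min] = 1/Σλ = 1/0.02255 = 44.3459 days.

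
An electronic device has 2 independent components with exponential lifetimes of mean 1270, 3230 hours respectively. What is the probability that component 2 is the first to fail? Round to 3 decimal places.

0.282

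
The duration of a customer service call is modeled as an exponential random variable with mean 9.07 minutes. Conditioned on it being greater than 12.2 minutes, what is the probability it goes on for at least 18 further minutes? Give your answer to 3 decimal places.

0.137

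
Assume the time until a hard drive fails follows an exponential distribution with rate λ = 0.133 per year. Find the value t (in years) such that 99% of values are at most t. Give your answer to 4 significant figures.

34.63

Set 1 − e^(−λt) = 0.99, so t = −ln(0.01)/λ = 4.6052/0.133 ≈ 34.6253 years.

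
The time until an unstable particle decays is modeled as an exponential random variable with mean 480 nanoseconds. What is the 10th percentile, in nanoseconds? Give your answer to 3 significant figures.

The rate is λ = 1/480 = 0.00208333 per nanosecond.
Set 1 − e^(−λt) = 0.1, so t = −ln(0.9)/λ = 0.10536/0.00208333 ≈ 50.573 nanoseconds.

50.6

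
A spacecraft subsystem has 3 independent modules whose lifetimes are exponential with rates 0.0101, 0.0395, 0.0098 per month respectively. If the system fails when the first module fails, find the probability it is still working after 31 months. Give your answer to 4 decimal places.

0.1586

The time to first failure is exponential with rate Σλ = 0.0101 + 0.0395 + 0.0098 = 0.0594.
P(min > 31) = e^(−0.0594·31) = e^(−1.8414) ≈ 0.1586.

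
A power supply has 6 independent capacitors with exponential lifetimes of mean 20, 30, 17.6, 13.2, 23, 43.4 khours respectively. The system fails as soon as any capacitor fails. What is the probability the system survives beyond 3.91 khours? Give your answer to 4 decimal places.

0.3314

The first failure time is exponential with rate Σλ_i = 1/20 + 1/30 + 1/17.6 + 1/13.2 + 1/23 + 1/43.4 = 0.282429 per khour.
P(min > 3.91) = e^(−0.282429·3.91) = e^(−1.1043) ≈ 0.3314.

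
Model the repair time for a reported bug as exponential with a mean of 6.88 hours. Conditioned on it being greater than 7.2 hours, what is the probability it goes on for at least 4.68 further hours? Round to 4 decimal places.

0.5065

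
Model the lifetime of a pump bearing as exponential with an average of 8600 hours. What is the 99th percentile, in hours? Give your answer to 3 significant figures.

The rate is λ = 1/8600 = 0.000116279 per hour.
Set 1 − e^(−λt) = 0.99, so t = −ln(0.01)/λ = 4.6052/0.000116279 ≈ 39604.5 hours.

39600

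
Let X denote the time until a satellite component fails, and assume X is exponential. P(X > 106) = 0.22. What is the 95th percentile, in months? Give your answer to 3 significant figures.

e^(−λ·106) = 0.22 ⇒ λ = −ln(0.22)/106 = 0.0142842.
95th percentile: 1 − e^(−λt) = 0.95, t = −ln(0.05)/λ = 209.723 months.

210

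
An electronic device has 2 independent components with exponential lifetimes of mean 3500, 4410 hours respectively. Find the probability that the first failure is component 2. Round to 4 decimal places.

0.4425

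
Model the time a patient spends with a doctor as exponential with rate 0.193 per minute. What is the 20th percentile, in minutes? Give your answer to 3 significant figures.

Set 1 − e^(−λt) = 0.2, so t = −ln(0.8)/λ = 0.22314/0.193 ≈ 1.15618 minutes.

1.16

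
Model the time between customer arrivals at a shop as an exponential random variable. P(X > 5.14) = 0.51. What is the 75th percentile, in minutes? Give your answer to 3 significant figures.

e^(−λ·5.14) = 0.51 ⇒ λ = −ln(0.51)/5.14 = 0.131001.
75th percentile: 1 − e^(−λt) = 0.75, t = −ln(0.25)/λ = 10.5823 minutes.

10.6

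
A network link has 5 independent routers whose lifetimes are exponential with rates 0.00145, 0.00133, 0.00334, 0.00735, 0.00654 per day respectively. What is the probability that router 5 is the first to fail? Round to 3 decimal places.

0.327

The time to first failure is exponential with rate Σλ = 0.00145 + 0.00133 + 0.00334 + 0.00735 + 0.00654 = 0.02001.
P(router 5 first) = λ_5/Σλ = 0.00654/0.02001 ≈ 0.327.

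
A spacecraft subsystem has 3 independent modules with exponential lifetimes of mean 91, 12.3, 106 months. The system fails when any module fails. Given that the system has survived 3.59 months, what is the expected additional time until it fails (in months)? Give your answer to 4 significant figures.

9.831

First-failure rate Σλ = 1/91 + 1/12.3 + 1/106 = 0.101724.
By memorylessness the expected residual is 1/Σλ = 9.83054 months, regardless of the 3.59 already elapsed.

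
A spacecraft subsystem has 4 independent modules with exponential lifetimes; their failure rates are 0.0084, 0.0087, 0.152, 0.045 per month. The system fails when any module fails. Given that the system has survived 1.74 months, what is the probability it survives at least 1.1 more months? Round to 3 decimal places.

Time to first failure ~ Exp(Σλ) with Σλ = 0.2141.
By memorylessness, P(T > 1.74+1.1 | T > 1.74) = P(T > 1.1) = e^(−0.2141·1.1) ≈ 0.790.

0.790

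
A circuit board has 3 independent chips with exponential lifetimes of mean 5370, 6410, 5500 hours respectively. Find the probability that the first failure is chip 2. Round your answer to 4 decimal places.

0.2977

Rates: λ_i = 1/mean_i → 0.00018622, 0.000156006, 0.000181818; Σλ = 0.000524044.
P(chip 2 first) = λ_2/Σλ = 0.000156006/0.000524044 ≈ 0.2977.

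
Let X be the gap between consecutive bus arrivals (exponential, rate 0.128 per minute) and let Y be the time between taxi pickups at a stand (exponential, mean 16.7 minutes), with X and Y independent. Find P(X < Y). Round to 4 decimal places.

0.6813

λ_1 = 0.128, λ_2 = 1/16.7 = 0.0598802.
For independent exponentials, P(X < Y) = λ_1/(λ_1+λ_2) = 0.128/0.18788 ≈ 0.6813.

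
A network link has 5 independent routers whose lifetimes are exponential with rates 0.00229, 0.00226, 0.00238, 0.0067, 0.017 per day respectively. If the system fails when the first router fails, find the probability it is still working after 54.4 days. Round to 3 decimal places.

0.189

The time to first failure is exponential with rate Σλ = 0.00229 + 0.00226 + 0.00238 + 0.0067 + 0.017 = 0.03063.
P(min > 54.4) = e^(−0.03063·54.4) = e^(−1.6663) ≈ 0.189.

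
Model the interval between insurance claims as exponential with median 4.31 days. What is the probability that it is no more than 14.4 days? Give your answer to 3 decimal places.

0.901

For an exponential, median = ln(2)/λ, so λ = ln 2 / 4.31 = 0.160823 per day.
P(X ≤ 14.4) = 1 − e^(−λ·14.4) = 1 − e^(−2.3159) ≈ 0.901.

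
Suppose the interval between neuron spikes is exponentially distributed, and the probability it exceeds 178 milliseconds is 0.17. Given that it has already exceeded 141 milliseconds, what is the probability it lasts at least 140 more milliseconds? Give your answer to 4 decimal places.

0.2482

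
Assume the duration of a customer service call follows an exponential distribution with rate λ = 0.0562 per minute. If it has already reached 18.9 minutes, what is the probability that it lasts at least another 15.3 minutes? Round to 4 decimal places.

0.4232

P(X > s+t | X > s) = e^(−λ(s+t))/e^(−λs) = e^(−λt), independent of s = 18.9.
P(X > 15.3) = e^(−0.85986) ≈ 0.4232.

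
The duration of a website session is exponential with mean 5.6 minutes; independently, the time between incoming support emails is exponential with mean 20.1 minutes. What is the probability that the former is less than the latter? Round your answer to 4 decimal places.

0.7821

λ_1 = 1/5.6 = 0.178571, λ_2 = 1/20.1 = 0.0497512.
For independent exponentials, P(the former < the latter) = λ_1/(λ_1+λ_2) = 0.178571/0.228323 ≈ 0.7821.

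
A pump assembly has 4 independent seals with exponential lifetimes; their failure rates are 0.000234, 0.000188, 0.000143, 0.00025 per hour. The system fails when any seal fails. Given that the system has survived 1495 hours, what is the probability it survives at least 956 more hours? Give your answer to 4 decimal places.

Time to first failure ~ Exp(Σλ) with Σλ = 0.000815.
By memorylessness, P(T > 1495+956 | T > 1495) = P(T > 956) = e^(−0.000815·956) ≈ 0.4588.

0.4588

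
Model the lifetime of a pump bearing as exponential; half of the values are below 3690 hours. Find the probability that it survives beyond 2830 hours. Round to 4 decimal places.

0.5877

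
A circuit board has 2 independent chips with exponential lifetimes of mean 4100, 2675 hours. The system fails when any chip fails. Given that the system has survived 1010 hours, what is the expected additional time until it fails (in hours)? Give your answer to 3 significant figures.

1620

First-failure rate Σλ = 1/4100 + 1/2675 = 0.000617734.
By memorylessness the expected residual is 1/Σλ = 1618.82 hours, regardless of the 1010 already elapsed.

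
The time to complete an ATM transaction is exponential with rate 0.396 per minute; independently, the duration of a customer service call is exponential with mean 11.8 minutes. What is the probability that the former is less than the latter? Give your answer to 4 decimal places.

0.8237

λ_1 = 0.396, λ_2 = 1/11.8 = 0.0847458.
For independent exponentials, P(the former < the latter) = λ_1/(λ_1+λ_2) = 0.396/0.480746 ≈ 0.8237.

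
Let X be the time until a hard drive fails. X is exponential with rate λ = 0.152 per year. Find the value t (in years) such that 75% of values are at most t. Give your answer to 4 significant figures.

9.120

Set 1 − e^(−λt) = 0.75, so t = −ln(0.25)/λ = 1.3863/0.152 ≈ 9.12036 years.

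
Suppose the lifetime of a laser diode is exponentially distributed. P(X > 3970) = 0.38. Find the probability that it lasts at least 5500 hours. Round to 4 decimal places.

0.2617

e^(−λ·3970) = 0.38 ⇒ λ = −ln(0.38)/3970 = 0.000243724.
P(X > 5500) = e^(−0.000243724·5500) = e^(−1.3405) ≈ 0.2617.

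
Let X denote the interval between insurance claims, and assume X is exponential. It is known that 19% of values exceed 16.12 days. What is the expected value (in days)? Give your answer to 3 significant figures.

9.71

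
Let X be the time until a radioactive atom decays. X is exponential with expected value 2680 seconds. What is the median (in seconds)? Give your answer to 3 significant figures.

The rate is λ = 1/2680 = 0.000373134 per second.
Set 1 − e^(−λt) = 0.5, so t = −ln(0.5)/λ = 0.69315/0.000373134 ≈ 1857.63 seconds.

1860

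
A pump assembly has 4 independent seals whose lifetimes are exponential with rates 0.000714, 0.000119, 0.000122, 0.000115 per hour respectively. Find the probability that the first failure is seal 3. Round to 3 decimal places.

The time to first failure is exponential with rate Σλ = 0.000714 + 0.000119 + 0.000122 + 0.000115 = 0.00107.
P(seal 3 first) = λ_3/Σλ = 0.000122/0.00107 ≈ 0.114.

0.114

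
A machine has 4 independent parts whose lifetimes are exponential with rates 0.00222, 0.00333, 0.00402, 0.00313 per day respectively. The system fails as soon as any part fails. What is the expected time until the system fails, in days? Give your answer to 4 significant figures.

The time to first failure is exponential with rate Σλ = 0.00222 + 0.00333 + 0.00402 + 0.00313 = 0.0127.
E[min] = 1/Σλ = 1/0.0127 = 78.7402 days.

78.74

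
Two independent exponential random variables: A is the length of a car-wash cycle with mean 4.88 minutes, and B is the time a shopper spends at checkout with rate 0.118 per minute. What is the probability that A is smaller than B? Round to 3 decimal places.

0.635

λ_1 = 1/4.88 = 0.204918, λ_2 = 0.118.
For independent exponentials, P(A < B) = λ_1/(λ_1+λ_2) = 0.204918/0.322918 ≈ 0.635.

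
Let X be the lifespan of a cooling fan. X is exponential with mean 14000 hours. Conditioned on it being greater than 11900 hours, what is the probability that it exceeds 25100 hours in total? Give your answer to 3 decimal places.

The rate is λ = 1/14000 = 0.0000714286 per hour.
P(X > s+t | X > s) = e^(−λ(s+t))/e^(−λs) = e^(−λt), independent of s = 11900.
P(X > 13200) = e^(−0.94286) ≈ 0.390.

0.390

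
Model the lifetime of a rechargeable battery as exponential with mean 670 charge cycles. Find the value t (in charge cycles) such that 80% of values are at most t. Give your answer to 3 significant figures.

1080

The rate is λ = 1/670 = 0.00149254 per charge cycle.
Set 1 − e^(−λt) = 0.8, so t = −ln(0.2)/λ = 1.6094/0.00149254 ≈ 1078.32 charge cycles.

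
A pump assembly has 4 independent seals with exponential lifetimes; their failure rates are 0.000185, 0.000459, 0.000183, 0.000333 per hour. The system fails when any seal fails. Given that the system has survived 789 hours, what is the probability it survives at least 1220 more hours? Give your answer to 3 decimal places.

Time to first failure ~ Exp(Σλ) with Σλ = 0.00116.
By memorylessness, P(T > 789+1220 | T > 789) = P(T > 1220) = e^(−0.00116·1220) ≈ 0.243.

0.243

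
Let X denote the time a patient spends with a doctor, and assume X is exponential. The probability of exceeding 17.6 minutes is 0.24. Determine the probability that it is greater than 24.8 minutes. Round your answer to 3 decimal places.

e^(−λ·17.6) = 0.24 ⇒ λ = −ln(0.24)/17.6 = 0.0810862.
P(X > 24.8) = e^(−0.0810862·24.8) = e^(−2.0109) ≈ 0.134.

0.134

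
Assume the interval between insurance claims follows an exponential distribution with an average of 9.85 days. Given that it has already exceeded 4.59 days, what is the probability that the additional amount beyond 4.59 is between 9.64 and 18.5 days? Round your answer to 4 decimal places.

0.2229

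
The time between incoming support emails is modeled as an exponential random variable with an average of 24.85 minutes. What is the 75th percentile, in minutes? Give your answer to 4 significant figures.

The rate is λ = 1/24.85 = 0.0402414 per minute.
Set 1 − e^(−λt) = 0.75, so t = −ln(0.25)/λ = 1.3863/0.0402414 ≈ 34.4494 minutes.

34.45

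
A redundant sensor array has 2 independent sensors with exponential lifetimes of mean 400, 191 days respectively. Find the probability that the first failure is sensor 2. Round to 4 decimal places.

0.6768

Rates: λ_i = 1/mean_i → 0.0025, 0.0052356; Σλ = 0.0077356.
P(sensor 2 first) = λ_2/Σλ = 0.0052356/0.0077356 ≈ 0.6768.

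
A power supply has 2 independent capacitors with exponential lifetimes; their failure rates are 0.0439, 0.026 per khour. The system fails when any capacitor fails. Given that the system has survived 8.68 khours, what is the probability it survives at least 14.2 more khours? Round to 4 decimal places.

0.3706

Time to first failure ~ Exp(Σλ) with Σλ = 0.0699.
By memorylessness, P(T > 8.68+14.2 | T > 8.68) = P(T > 14.2) = e^(−0.0699·14.2) ≈ 0.3706.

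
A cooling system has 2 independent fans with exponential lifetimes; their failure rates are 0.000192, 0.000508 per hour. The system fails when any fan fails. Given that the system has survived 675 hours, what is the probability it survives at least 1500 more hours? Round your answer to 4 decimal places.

0.3499

Time to first failure ~ Exp(Σλ) with Σλ = 0.0007.
By memorylessness, P(T > 675+1500 | T > 675) = P(T > 1500) = e^(−0.0007·1500) ≈ 0.3499.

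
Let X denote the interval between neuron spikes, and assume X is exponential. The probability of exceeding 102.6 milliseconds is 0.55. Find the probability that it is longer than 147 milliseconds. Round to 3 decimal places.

e^(−λ·102.6) = 0.55 ⇒ λ = −ln(0.55)/102.6 = 0.00582687.
P(X > 147) = e^(−0.00582687·147) = e^(−0.85655) ≈ 0.425.

0.425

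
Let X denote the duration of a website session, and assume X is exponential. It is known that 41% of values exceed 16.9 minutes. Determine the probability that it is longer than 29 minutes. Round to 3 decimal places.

e^(−λ·16.9) = 0.41 ⇒ λ = −ln(0.41)/16.9 = 0.0527573.
P(X > 29) = e^(−0.0527573·29) = e^(−1.53) ≈ 0.217.

0.217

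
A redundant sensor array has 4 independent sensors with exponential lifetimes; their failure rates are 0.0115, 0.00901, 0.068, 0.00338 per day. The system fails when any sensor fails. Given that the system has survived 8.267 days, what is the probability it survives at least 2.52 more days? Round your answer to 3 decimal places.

Time to first failure ~ Exp(Σλ) with Σλ = 0.09189.
By memorylessness, P(T > 8.267+2.52 | T > 8.267) = P(T > 2.52) = e^(−0.09189·2.52) ≈ 0.793.

0.793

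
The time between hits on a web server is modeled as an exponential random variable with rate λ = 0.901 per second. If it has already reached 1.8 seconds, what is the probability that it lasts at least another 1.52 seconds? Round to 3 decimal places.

0.254

P(X > s+t | X > s) = e^(−λ(s+t))/e^(−λs) = e^(−λt), independent of s = 1.8.
P(X > 1.52) = e^(−1.3695) ≈ 0.254.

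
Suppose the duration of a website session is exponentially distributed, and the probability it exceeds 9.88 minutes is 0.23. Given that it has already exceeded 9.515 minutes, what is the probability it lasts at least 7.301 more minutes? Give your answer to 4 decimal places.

0.3375

From e^(−λ·9.88) = 0.23, λ = −ln(0.23)/9.88 = 0.148753.
Memoryless: P(X > 9.515+7.301 | X > 9.515) = P(X > 7.301) = e^(−0.148753·7.301) ≈ 0.3375.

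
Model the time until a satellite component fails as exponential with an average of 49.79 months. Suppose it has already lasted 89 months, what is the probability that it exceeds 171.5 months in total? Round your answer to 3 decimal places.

0.191

The rate is λ = 1/49.79 = 0.0200844 per month.
By the memoryless property, P(X > 89+82.5 | X > 89) = P(X > 82.5).
P(X > 82.5) = e^(−1.657) ≈ 0.191.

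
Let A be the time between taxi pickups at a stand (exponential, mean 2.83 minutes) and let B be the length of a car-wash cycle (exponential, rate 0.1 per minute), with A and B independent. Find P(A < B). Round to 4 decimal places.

λ_1 = 1/2.83 = 0.353357, λ_2 = 0.1.
For independent exponentials, P(A < B) = λ_1/(λ_1+λ_2) = 0.353357/0.453357 ≈ 0.7794.

0.7794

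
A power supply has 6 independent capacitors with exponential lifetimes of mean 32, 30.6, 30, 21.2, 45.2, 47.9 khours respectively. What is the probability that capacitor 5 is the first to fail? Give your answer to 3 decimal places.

0.118

Rates: λ_i = 1/mean_i → 0.03125, 0.0326797, 0.0333333, 0.0471698, 0.0221239, 0.0208768; Σλ = 0.187434.
P(capacitor 5 first) = λ_5/Σλ = 0.0221239/0.187434 ≈ 0.118.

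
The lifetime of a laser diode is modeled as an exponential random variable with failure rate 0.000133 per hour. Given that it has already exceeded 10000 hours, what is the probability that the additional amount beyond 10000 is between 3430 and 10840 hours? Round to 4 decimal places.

0.3972

Memoryless: the residual past 10000 is again Exp(λ).
P(3430 < residual < 10840) = e^(−λ·3430) − e^(−λ·10840) = 0.63369 − 0.23652 ≈ 0.3972.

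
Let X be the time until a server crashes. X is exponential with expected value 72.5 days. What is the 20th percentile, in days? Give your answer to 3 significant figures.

The rate is λ = 1/72.5 = 0.0137931 per day.
Set 1 − e^(−λt) = 0.2, so t = −ln(0.8)/λ = 0.22314/0.0137931 ≈ 16.1779 days.

16.2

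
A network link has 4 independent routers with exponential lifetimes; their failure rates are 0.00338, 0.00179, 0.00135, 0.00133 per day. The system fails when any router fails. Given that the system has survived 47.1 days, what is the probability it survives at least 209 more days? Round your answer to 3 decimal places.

0.194

Time to first failure ~ Exp(Σλ) with Σλ = 0.00785.
By memorylessness, P(T > 47.1+209 | T > 47.1) = P(T > 209) = e^(−0.00785·209) ≈ 0.194.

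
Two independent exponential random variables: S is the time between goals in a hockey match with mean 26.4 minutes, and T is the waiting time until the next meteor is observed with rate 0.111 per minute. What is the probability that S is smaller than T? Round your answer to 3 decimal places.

λ_1 = 1/26.4 = 0.0378788, λ_2 = 0.111.
For independent exponentials, P(S < T) = λ_1/(λ_1+λ_2) = 0.0378788/0.148879 ≈ 0.254.

0.254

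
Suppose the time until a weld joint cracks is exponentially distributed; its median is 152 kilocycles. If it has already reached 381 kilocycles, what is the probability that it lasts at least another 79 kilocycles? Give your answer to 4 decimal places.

For an exponential, median = ln(2)/λ, so λ = ln 2 / 152 = 0.00456018 per kilocycle.
By the memoryless property, P(X > 381+79 | X > 381) = P(X > 79).
P(X > 79) = e^(−0.36025) ≈ 0.6975.

0.6975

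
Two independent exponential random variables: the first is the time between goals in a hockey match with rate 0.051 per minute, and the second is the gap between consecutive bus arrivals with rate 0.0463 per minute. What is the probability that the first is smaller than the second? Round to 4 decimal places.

0.5242

λ_1 = 0.051, λ_2 = 0.0463.
For independent exponentials, P(the first < the second) = λ_1/(λ_1+λ_2) = 0.051/0.0973 ≈ 0.5242.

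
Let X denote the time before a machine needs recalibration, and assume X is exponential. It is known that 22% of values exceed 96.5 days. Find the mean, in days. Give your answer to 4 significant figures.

63.73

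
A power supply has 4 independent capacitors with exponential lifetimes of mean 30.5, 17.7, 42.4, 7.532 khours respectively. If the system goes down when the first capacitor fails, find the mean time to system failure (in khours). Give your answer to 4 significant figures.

4.071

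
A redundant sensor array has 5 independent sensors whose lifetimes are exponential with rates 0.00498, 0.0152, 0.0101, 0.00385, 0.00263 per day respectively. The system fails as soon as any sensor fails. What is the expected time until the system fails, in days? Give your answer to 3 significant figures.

27.2

The time to first failure is exponential with rate Σλ = 0.00498 + 0.0152 + 0.0101 + 0.00385 + 0.00263 = 0.03676.
E[min] = 1/Σλ = 1/0.03676 = 27.2035 days.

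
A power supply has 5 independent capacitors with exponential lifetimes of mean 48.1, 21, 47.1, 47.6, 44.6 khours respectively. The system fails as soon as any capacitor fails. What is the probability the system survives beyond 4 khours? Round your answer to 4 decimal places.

0.5873

The first failure time is exponential with rate Σλ_i = 1/48.1 + 1/21 + 1/47.1 + 1/47.6 + 1/44.6 = 0.13307 per khour.
P(min > 4) = e^(−0.13307·4) = e^(−0.53228) ≈ 0.5873.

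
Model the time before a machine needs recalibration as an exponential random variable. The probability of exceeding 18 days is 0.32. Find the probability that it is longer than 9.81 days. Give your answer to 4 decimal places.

0.5374

e^(−λ·18) = 0.32 ⇒ λ = −ln(0.32)/18 = 0.0633019.
P(X > 9.81) = e^(−0.0633019·9.81) = e^(−0.62099) ≈ 0.5374.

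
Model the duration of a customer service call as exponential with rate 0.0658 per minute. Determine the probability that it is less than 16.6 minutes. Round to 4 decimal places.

0.6645

P(X ≤ 16.6) = 1 − e^(−λ·16.6) = 1 − e^(−1.0923) ≈ 0.6645.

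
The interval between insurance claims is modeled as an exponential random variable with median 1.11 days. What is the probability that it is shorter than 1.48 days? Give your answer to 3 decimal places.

For an exponential, median = ln(2)/λ, so λ = ln 2 / 1.11 = 0.624457 per day.
P(X ≤ 1.48) = 1 − e^(−λ·1.48) = 1 − e^(−0.9242) ≈ 0.603.

0.603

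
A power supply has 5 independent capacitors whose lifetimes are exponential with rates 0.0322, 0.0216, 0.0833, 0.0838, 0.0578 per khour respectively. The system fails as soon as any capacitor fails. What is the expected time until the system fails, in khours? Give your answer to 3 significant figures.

The time to first failure is exponential with rate Σλ = 0.0322 + 0.0216 + 0.0833 + 0.0838 + 0.0578 = 0.2787.
E[min] = 1/Σλ = 1/0.2787 = 3.58809 khours.

3.59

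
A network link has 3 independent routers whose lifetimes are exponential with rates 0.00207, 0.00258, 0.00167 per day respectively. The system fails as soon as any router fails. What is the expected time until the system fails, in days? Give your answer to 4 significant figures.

158.2

The time to first failure is exponential with rate Σλ = 0.00207 + 0.00258 + 0.00167 = 0.00632.
E[min] = 1/Σλ = 1/0.00632 = 158.228 days.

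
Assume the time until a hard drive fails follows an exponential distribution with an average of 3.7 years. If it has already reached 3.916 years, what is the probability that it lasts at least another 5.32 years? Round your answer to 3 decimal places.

The rate is λ = 1/3.7 = 0.27027 per year.
The exponential is memoryless, so the remaining time is again Exp(λ): the condition X > 3.916 is irrelevant.
P(X > 5.32) = e^(−1.4378) ≈ 0.237.

0.237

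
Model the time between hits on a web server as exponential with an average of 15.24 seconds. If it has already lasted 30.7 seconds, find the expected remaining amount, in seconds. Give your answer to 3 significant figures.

15.2

The rate is λ = 1/15.24 = 0.0656168 per second.
By memorylessness, the remaining amount past any threshold is again Exp(λ) with mean 1/λ = 15.24 seconds.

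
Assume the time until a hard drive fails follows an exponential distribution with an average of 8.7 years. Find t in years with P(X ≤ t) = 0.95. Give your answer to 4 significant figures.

The rate is λ = 1/8.7 = 0.114943 per year.
Set 1 − e^(−λt) = 0.95, so t = −ln(0.05)/λ = 2.9957/0.114943 ≈ 26.0629 years.

26.06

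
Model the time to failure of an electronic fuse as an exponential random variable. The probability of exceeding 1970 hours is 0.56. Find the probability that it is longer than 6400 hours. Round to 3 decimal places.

e^(−λ·1970) = 0.56 ⇒ λ = −ln(0.56)/1970 = 0.000294324.
P(X > 6400) = e^(−0.000294324·6400) = e^(−1.8837) ≈ 0.152.

0.152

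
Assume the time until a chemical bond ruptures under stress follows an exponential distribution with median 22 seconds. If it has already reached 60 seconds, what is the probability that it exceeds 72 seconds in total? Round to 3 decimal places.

For an exponential, median = ln(2)/λ, so λ = ln 2 / 22 = 0.0315067 per second.
By the memoryless property, P(X > 60+12 | X > 60) = P(X > 12).
P(X > 12) = e^(−0.37808) ≈ 0.685.

0.685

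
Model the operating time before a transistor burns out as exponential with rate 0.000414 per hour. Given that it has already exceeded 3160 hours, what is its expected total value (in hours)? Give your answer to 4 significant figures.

By memorylessness, E[X | X > 3160] = 3160 + 1/λ = 3160 + 2415.46 = 5575.46 hours.

5575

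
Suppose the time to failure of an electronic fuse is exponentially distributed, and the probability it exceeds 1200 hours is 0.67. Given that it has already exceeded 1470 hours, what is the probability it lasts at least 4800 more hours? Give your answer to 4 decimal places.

0.2015

From e^(−λ·1200) = 0.67, λ = −ln(0.67)/1200 = 0.000333731.
Memoryless: P(X > 1470+4800 | X > 1470) = P(X > 4800) = e^(−0.000333731·4800) ≈ 0.2015.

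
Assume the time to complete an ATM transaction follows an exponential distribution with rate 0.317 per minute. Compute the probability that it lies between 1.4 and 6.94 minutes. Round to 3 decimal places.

0.531

P(1.4 < X < 6.94) = e^(−λ·1.4) − e^(−λ·6.94) = 0.64159 − 0.11081 ≈ 0.531.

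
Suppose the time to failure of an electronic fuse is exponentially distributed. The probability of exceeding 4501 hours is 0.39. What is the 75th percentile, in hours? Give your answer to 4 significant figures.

6627

e^(−λ·4501) = 0.39 ⇒ λ = −ln(0.39)/4501 = 0.0002092.
75th percentile: 1 − e^(−λt) = 0.75, t = −ln(0.25)/λ = 6626.65 hours.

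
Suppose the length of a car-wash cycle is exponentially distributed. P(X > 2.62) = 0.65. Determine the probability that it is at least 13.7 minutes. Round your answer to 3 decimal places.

e^(−λ·2.62) = 0.65 ⇒ λ = −ln(0.65)/2.62 = 0.164421.
P(X > 13.7) = e^(−0.164421·13.7) = e^(−2.2526) ≈ 0.105.

0.105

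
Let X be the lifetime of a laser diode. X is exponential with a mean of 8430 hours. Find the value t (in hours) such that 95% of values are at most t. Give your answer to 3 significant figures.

25300

The rate is λ = 1/8430 = 0.000118624 per hour.
Set 1 − e^(−λt) = 0.95, so t = −ln(0.05)/λ = 2.9957/0.000118624 ≈ 25254 hours.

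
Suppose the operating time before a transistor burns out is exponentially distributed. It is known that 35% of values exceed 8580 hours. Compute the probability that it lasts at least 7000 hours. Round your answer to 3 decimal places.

e^(−λ·8580) = 0.35 ⇒ λ = −ln(0.35)/8580 = 0.000122357.
P(X > 7000) = e^(−0.000122357·7000) = e^(−0.8565) ≈ 0.425.

0.425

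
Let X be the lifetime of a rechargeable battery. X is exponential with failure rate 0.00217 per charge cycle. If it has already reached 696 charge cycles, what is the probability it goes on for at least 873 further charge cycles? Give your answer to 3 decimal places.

0.150

P(X > s+t | X > s) = e^(−λ(s+t))/e^(−λs) = e^(−λt), independent of s = 696.
P(X > 873) = e^(−1.8944) ≈ 0.150.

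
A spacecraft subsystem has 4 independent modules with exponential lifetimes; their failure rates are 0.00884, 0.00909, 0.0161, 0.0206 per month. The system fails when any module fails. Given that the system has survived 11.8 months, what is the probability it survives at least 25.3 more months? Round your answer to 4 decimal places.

Time to first failure ~ Exp(Σλ) with Σλ = 0.05463.
By memorylessness, P(T > 11.8+25.3 | T > 11.8) = P(T > 25.3) = e^(−0.05463·25.3) ≈ 0.2510.

0.2510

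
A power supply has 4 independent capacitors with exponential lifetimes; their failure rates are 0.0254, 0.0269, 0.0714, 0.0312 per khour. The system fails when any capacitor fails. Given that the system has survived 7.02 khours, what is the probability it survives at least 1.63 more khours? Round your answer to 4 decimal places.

Time to first failure ~ Exp(Σλ) with Σλ = 0.1549.
By memorylessness, P(T > 7.02+1.63 | T > 7.02) = P(T > 1.63) = e^(−0.1549·1.63) ≈ 0.7769.

0.7769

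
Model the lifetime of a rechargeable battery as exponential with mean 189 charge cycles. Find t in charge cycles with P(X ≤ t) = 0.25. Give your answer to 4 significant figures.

The rate is λ = 1/189 = 0.00529101 per charge cycle.
Set 1 − e^(−λt) = 0.25, so t = −ln(0.75)/λ = 0.28768/0.00529101 ≈ 54.3719 charge cycles.

54.37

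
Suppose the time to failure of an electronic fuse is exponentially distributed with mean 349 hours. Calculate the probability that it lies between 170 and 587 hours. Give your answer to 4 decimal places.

The rate is λ = 1/349 = 0.00286533 per hour.
P(170 < X < 587) = e^(−λ·170) − e^(−λ·587) = 0.61440 − 0.18601 ≈ 0.4284.

0.4284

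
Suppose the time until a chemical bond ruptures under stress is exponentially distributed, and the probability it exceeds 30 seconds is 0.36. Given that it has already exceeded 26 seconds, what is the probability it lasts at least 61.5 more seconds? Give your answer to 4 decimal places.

0.1231

From e^(−λ·30) = 0.36, λ = −ln(0.36)/30 = 0.034055.
Memoryless: P(X > 26+61.5 | X > 26) = P(X > 61.5) = e^(−0.034055·61.5) ≈ 0.1231.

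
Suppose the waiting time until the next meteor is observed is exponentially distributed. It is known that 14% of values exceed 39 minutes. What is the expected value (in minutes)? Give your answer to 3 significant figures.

19.8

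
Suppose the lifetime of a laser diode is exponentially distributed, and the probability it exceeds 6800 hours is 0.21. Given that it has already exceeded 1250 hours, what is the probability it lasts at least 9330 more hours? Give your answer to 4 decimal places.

From e^(−λ·6800) = 0.21, λ = −ln(0.21)/6800 = 0.000229507.
Memoryless: P(X > 1250+9330 | X > 1250) = P(X > 9330) = e^(−0.000229507·9330) ≈ 0.1175.

0.1175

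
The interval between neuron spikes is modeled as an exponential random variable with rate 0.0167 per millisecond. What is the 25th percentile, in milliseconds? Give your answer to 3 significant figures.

Set 1 − e^(−λt) = 0.25, so t = −ln(0.75)/λ = 0.28768/0.0167 ≈ 17.2265 milliseconds.

17.2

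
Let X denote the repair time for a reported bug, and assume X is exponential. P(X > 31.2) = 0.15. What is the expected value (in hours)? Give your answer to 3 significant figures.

16.4

e^(−λ·31.2) = 0.15 ⇒ λ = −ln(0.15)/31.2 = 0.0608051.
Mean = 1/λ = 16.446 hours.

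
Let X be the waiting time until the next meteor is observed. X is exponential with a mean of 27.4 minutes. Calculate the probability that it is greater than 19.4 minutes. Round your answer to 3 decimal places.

The rate is λ = 1/27.4 = 0.0364964 per minute.
P(X > 19.4) = e^(−λ·19.4) = e^(−0.70803) ≈ 0.493.

0.493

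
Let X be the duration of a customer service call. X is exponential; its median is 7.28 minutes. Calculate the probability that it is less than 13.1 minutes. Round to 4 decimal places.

For an exponential, median = ln(2)/λ, so λ = ln 2 / 7.28 = 0.0952125 per minute.
P(X ≤ 13.1) = 1 − e^(−λ·13.1) = 1 − e^(−1.2473) ≈ 0.7127.

0.7127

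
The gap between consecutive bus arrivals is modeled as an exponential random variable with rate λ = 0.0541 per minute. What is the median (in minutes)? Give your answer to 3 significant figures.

12.8

Set 1 − e^(−λt) = 0.5, so t = −ln(0.5)/λ = 0.69315/0.0541 ≈ 12.8123 minutes.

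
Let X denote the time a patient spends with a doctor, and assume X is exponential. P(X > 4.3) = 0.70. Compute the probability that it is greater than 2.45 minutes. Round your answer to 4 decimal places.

e^(−λ·4.3) = 0.70 ⇒ λ = −ln(0.70)/4.3 = 0.0829477.
P(X > 2.45) = e^(−0.0829477·2.45) = e^(−0.20322) ≈ 0.8161.

0.8161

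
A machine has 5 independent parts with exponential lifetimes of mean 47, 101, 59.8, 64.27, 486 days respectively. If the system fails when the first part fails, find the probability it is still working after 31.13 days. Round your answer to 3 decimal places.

0.130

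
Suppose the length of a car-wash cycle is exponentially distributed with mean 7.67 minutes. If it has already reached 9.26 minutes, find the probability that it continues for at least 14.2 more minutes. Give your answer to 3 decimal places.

The rate is λ = 1/7.67 = 0.130378 per minute.
The exponential is memoryless, so the remaining time is again Exp(λ): the condition X > 9.26 is irrelevant.
P(X > 14.2) = e^(−1.8514) ≈ 0.157.

0.157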